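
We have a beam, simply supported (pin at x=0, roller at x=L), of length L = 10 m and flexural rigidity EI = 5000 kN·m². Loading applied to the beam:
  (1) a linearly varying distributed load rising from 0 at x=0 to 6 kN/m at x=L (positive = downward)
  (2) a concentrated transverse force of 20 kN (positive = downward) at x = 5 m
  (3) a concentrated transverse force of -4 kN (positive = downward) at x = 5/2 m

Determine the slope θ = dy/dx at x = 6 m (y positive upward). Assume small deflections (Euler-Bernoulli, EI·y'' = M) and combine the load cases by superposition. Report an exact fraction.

θ(6) = 8197/600000 rad

Load 1 — triangular load w₀=6 kN/m (0→w₀ over full span):
  θ_1 = -w₀(7L⁴-30L²x²+15x⁴)/(360LEI) = -6·(7·10⁴-30·10²·6²+15·6⁴)/(360·10·5000) = 58/9375 rad
Load 2 — point force P=20 kN at a=5 m (b=L-a=5):
  θ_2 = -Pa(2L²-6Lx+3x²+a²)/(6LEI)  [x>a] = -20·5·(2·10²-6·10·6+3·6²+5²)/(6·10·5000) = 9/1000 rad
Load 3 — point force P=-4 kN at a=5/2 m (b=L-a=15/2):
  θ_3 = -Pa(2L²-6Lx+3x²+a²)/(6LEI)  [x>a] = -(-4)·(5/2)·(2·10²-6·10·6+3·6²+(5/2)²)/(6·10·5000) = -61/40000 rad
Superposition: θ = Σ θ_i = 8197/600000 rad ≈ 0.013662 rad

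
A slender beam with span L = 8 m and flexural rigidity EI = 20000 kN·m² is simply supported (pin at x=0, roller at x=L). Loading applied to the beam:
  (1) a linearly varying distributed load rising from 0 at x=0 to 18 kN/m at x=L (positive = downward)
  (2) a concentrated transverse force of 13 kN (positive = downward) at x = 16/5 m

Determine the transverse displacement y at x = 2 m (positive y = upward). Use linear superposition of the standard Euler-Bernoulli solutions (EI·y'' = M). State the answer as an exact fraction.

Load 1 — triangular load w₀=18 kN/m (0→w₀ over full span):
  y_1 = -w₀x(7L⁴-10L²x²+3x⁴)/(360LEI) = -18·2·(7·8⁴-10·8²·2²+3·2⁴)/(360·8·20000) = -327/20000 m
Load 2 — point force P=13 kN at a=16/5 m (b=L-a=24/5):
  y_2 = -Pbx(L²-b²-x²)/(6LEI)  [x≤a] = -13·(24/5)·2·(8²-(24/5)²-2²)/(6·8·20000) = -3003/625000 m
Superposition: y = Σ y_i = -52887/2500000 m ≈ -0.021155 m

y(2) = -52887/2500000 m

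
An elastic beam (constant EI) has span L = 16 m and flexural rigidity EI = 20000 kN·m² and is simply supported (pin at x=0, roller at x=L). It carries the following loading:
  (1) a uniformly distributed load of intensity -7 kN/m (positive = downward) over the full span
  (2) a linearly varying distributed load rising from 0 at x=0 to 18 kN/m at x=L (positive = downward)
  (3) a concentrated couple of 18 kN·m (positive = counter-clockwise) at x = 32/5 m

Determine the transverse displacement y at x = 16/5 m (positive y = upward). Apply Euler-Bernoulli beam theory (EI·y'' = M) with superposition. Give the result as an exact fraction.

y(16/5) = -1116808/29296875 m

Load 1 — uniform load w=-7 kN/m over full span:
  y_1 = -wx(L³-2Lx²+x³)/(24EI) = -(-7)·(16/5)·(16³-2·16·(16/5)²+(16/5)³)/(24·20000) = 207872/1171875 m
Load 2 — triangular load w₀=18 kN/m (0→w₀ over full span):
  y_2 = -w₀x(7L⁴-10L²x²+3x⁴)/(360LEI) = -18·(16/5)·(7·16⁴-10·16²·(16/5)²+3·(16/5)⁴)/(360·16·20000) = -2113536/9765625 m
Load 3 — applied couple M₀=18 kN·m at a=32/5 m (b=L-a=48/5):
  y_3 = (M₀x³/(6L)+C₁x)/EI  [x≤a] with C₁=M₀(3b²-L²)/(6L)=96/25 = (18·(16/5)³/(6·16)+(96/25)·(16/5))/20000 = 72/78125 m
Superposition: y = Σ y_i = -1116808/29296875 m ≈ -0.038120 m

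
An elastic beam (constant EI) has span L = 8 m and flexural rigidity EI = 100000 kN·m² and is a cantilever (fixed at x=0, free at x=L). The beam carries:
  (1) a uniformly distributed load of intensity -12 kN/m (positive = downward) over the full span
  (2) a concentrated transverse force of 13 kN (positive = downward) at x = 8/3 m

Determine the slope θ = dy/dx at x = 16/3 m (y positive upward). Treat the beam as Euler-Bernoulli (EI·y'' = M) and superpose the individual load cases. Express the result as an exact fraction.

θ(16/3) = 793/84375 rad

Load 1 — uniform load w=-12 kN/m over full span:
  θ_1 = -wx(x²-3Lx+3L²)/(6EI) = -(-12)·(16/3)·((16/3)²-3·8·(16/3)+3·8²)/(6·100000) = 832/84375 rad
Load 2 — point force P=13 kN at a=8/3 m (b=L-a=16/3):
  θ_2 = -Pa²/(2EI)  [x>a] = -13·(8/3)²/(2·100000) = -13/28125 rad
Superposition: θ = Σ θ_i = 793/84375 rad ≈ 0.009399 rad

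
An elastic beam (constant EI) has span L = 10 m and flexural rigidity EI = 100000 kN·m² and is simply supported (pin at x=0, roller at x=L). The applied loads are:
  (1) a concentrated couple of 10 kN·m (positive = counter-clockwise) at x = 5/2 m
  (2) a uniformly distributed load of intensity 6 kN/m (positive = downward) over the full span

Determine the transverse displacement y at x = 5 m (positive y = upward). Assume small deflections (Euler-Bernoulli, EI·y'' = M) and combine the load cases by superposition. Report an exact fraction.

y(5) = -47/6400 m

Load 1 — applied couple M₀=10 kN·m at a=5/2 m (b=L-a=15/2):
  y_1 = (M₀x³/(6L)-M₀(x-a)²/2+C₁x)/EI  [x>a] with C₁=M₀(3b²-L²)/(6L)=275/24 = (10·5³/(6·10)-10·(5-(5/2))²/2+(275/24)·5)/100000 = 3/6400 m
Load 2 — uniform load w=6 kN/m over full span:
  y_2 = -wx(L³-2Lx²+x³)/(24EI) = -6·5·(10³-2·10·5²+5³)/(24·100000) = -1/128 m
Superposition: y = Σ y_i = -47/6400 m ≈ -0.007344 m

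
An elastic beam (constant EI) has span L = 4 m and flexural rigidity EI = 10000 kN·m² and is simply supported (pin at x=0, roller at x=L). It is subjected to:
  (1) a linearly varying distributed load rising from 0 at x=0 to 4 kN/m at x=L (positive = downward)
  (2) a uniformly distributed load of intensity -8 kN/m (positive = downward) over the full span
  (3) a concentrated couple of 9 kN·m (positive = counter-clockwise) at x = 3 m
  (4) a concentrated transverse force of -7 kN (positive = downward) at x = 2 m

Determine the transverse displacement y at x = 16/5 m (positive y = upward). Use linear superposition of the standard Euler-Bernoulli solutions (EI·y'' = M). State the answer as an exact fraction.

y(16/5) = 421427/312500000 m

Load 1 — triangular load w₀=4 kN/m (0→w₀ over full span):
  y_1 = -w₀x(7L⁴-10L²x²+3x⁴)/(360LEI) = -4·(16/5)·(7·4⁴-10·4²·(16/5)²+3·(16/5)⁴)/(360·4·10000) = -4064/9765625 m
Load 2 — uniform load w=-8 kN/m over full span:
  y_2 = -wx(L³-2Lx²+x³)/(24EI) = -(-8)·(16/5)·(4³-2·4·(16/5)²+(16/5)³)/(24·10000) = 1856/1171875 m
Load 3 — applied couple M₀=9 kN·m at a=3 m (b=L-a=1):
  y_3 = (M₀x³/(6L)-M₀(x-a)²/2+C₁x)/EI  [x>a] with C₁=M₀(3b²-L²)/(6L)=-39/8 = (9·(16/5)³/(6·4)-9·((16/5)-3)²/2+(-39/8)·(16/5))/10000 = -873/2500000 m
Load 4 — point force P=-7 kN at a=2 m (b=L-a=2):
  y_4 = -Pa(L-x)(2Lx-a²-x²)/(6LEI)  [x>a] = -(-7)·2·(4-(16/5))·(2·4·(16/5)-2²-(16/5)²)/(6·4·10000) = 497/937500 m
Superposition: y = Σ y_i = 421427/312500000 m ≈ 0.001349 m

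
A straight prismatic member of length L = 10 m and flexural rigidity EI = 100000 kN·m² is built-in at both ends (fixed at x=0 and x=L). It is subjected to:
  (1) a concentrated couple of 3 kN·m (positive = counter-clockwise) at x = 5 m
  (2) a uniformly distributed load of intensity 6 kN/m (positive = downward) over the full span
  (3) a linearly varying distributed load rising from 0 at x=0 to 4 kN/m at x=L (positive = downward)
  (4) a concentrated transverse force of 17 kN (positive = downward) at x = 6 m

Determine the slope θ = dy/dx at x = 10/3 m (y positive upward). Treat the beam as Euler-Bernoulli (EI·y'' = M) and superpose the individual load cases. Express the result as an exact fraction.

Load 1 — applied couple M₀=3 kN·m at a=5 m (b=L-a=5):
  θ_1 = (R_Ax²/2 - M_Ax)/EI  [x≤a] with R_A=9/20, M_A=3/4 = ((9/20)·(10/3)²/2 - (3/4)·(10/3))/100000 = 0 rad
Load 2 — uniform load w=6 kN/m over full span:
  θ_2 = -wx(L-x)(L-2x)/(12EI) = -6·(10/3)·(10-(10/3))·(10-2·(10/3))/(12·100000) = -1/2700 rad
Load 3 — triangular load w₀=4 kN/m (0→w₀ over full span):
  θ_3 = -w₀(2x(L-x)(L-2x)(x+2L)+x²(L-x)²)/(120LEI) = -4·(2·(10/3)·(10-(10/3))·(10-2·(10/3))·((10/3)+2·10)+(10/3)²·(10-(10/3))²)/(120·10·100000) = -4/30375 rad
Load 4 — point force P=17 kN at a=6 m (b=L-a=4):
  θ_4 = -Pb²x(2aL-(3a+b)x)/(2L³EI)  [x≤a] = -17·4²·(10/3)·(2·6·10-(3·6+4)·(10/3))/(2·10³·100000) = -119/562500 rad
Superposition: θ = Σ θ_i = -5419/7593750 rad ≈ -0.000714 rad

θ(10/3) = -5419/7593750 rad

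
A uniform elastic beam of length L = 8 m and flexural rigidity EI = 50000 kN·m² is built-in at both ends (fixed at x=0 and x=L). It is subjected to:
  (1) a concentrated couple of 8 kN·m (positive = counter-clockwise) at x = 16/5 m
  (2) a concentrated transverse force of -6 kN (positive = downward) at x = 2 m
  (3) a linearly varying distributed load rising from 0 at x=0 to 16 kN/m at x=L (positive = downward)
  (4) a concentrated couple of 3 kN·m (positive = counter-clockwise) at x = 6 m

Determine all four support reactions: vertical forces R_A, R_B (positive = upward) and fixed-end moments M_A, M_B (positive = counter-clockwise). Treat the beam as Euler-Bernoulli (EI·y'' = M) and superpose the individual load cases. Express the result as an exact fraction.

R_A = 25599/1600 kN, M_A = 35137/1200 kN·m, R_B = 67201/1600 kN, M_B = -18781/400 kN·m

Load 1 — applied couple M₀=8 kN·m at a=16/5 m (b=L-a=24/5):
  R_A = 6M₀ab/L³ = 6·8·(16/5)·(24/5)/8³ = 36/25 kN
  M_A = M₀b(2a-b)/L² = 8·(24/5)·(2·(16/5)-(24/5))/8² = 24/25 kN·m
  R_B = -6M₀ab/L³ = -6·8·(16/5)·(24/5)/8³ = -36/25 kN
  M_B = M₀a(2b-a)/L² = 8·(16/5)·(2·(24/5)-(16/5))/8² = 64/25 kN·m
Load 2 — point force P=-6 kN at a=2 m (b=L-a=6):
  R_A = Pb²(3a+b)/L³ = (-6)·6²·(3·2+6)/8³ = -81/16 kN
  M_A = Pab²/L² = (-6)·2·6²/8² = -27/4 kN·m
  R_B = Pa²(a+3b)/L³ = (-6)·2²·(2+3·6)/8³ = -15/16 kN
  M_B = -Pa²b/L² = -(-6)·2²·6/8² = 9/4 kN·m
Load 3 — triangular load w₀=16 kN/m (0→w₀ over full span):
  R_A = 3w₀L/20 = 3·16·8/20 = 96/5 kN
  M_A = w₀L²/30 = 16·8²/30 = 512/15 kN·m
  R_B = 7w₀L/20 = 7·16·8/20 = 224/5 kN
  M_B = -w₀L²/20 = -16·8²/20 = -256/5 kN·m
Load 4 — applied couple M₀=3 kN·m at a=6 m (b=L-a=2):
  R_A = 6M₀ab/L³ = 6·3·6·2/8³ = 27/64 kN
  M_A = M₀b(2a-b)/L² = 3·2·(2·6-2)/8² = 15/16 kN·m
  R_B = -6M₀ab/L³ = -6·3·6·2/8³ = -27/64 kN
  M_B = M₀a(2b-a)/L² = 3·6·(2·2-6)/8² = -9/16 kN·m
Superposition: R_A = 25599/1600 kN, M_A = 35137/1200 kN·m, R_B = 67201/1600 kN, M_B = -18781/400 kN·m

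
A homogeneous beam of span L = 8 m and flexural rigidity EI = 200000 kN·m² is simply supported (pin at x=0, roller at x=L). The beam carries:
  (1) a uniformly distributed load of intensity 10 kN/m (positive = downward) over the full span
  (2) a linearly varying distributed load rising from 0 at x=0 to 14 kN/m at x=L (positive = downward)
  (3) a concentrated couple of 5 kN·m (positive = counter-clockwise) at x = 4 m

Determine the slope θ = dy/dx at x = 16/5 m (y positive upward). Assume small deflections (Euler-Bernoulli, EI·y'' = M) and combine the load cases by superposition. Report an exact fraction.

Load 1 — uniform load w=10 kN/m over full span:
  θ_1 = -w(L³-6Lx²+4x³)/(24EI) = -10·(8³-6·8·(16/5)²+4·(16/5)³)/(24·200000) = -74/234375 rad
Load 2 — triangular load w₀=14 kN/m (0→w₀ over full span):
  θ_2 = -w₀(7L⁴-30L²x²+15x⁴)/(360LEI) = -14·(7·8⁴-30·8²·(16/5)²+15·(16/5)⁴)/(360·8·200000) = -4522/17578125 rad
Load 3 — applied couple M₀=5 kN·m at a=4 m (b=L-a=4):
  θ_3 = (M₀x²/(2L)+C₁)/EI  [x≤a] with C₁=M₀(3b²-L²)/(6L)=-5/3 = (5·(16/5)²/(2·8)+(-5/3))/200000 = 23/3000000 rad
Superposition: θ = Σ θ_i = -635983/1125000000 rad ≈ -0.000565 rad

θ(16/5) = -635983/1125000000 rad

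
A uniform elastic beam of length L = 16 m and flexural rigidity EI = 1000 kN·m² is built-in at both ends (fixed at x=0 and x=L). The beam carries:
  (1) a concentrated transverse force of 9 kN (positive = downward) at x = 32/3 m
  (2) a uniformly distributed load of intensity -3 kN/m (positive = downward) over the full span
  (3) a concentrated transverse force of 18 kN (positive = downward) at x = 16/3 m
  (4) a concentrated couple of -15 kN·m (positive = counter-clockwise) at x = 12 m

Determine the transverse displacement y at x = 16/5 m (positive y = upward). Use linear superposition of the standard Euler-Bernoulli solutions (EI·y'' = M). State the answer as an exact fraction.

y(16/5) = 28441/703125 m

Load 1 — point force P=9 kN at a=32/3 m (b=L-a=16/3):
  y_1 = -Pb²x²(3aL-(3a+b)x)/(6L³EI)  [x≤a] = -9·(16/3)²·(16/5)²·(3·(32/3)·16-(3·(32/3)+(16/3))·(16/5))/(6·16³·1000) = -5888/140625 m
Load 2 — uniform load w=-3 kN/m over full span:
  y_2 = -wx²(L-x)²/(24EI) = -(-3)·(16/5)²·(16-(16/5))²/(24·1000) = 16384/78125 m
Load 3 — point force P=18 kN at a=16/3 m (b=L-a=32/3):
  y_3 = -Pb²x²(3aL-(3a+b)x)/(6L³EI)  [x≤a] = -18·(32/3)²·(16/5)²·(3·(16/3)·16-(3·(16/3)+(32/3))·(16/5))/(6·16³·1000) = -4096/28125 m
Load 4 — applied couple M₀=-15 kN·m at a=12 m (b=L-a=4):
  y_4 = (R_Ax³/6 - M_Ax²/2)/EI  [x≤a] with R_A=-135/128, M_A=-75/16 = ((-135/128)·(16/5)³/6 - (-75/16)·(16/5)²/2)/1000 = 57/3125 m
Superposition: y = Σ y_i = 28441/703125 m ≈ 0.040449 m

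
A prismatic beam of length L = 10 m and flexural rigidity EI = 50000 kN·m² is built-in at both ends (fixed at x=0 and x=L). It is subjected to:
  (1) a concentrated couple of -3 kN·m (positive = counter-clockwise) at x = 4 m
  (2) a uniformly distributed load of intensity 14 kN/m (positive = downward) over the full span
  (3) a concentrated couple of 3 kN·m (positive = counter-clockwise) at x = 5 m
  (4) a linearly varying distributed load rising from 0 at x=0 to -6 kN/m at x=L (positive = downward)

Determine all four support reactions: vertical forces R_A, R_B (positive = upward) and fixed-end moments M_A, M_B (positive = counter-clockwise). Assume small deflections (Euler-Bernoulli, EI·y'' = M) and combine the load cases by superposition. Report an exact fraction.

Load 1 — applied couple M₀=-3 kN·m at a=4 m (b=L-a=6):
  R_A = 6M₀ab/L³ = 6·(-3)·4·6/10³ = -54/125 kN
  M_A = M₀b(2a-b)/L² = (-3)·6·(2·4-6)/10² = -9/25 kN·m
  R_B = -6M₀ab/L³ = -6·(-3)·4·6/10³ = 54/125 kN
  M_B = M₀a(2b-a)/L² = (-3)·4·(2·6-4)/10² = -24/25 kN·m
Load 2 — uniform load w=14 kN/m over full span:
  R_A = wL/2 = 14·10/2 = 70 kN
  M_A = wL²/12 = 14·10²/12 = 350/3 kN·m
  R_B = wL/2 = 14·10/2 = 70 kN
  M_B = -wL²/12 = -14·10²/12 = -350/3 kN·m
Load 3 — applied couple M₀=3 kN·m at a=5 m (b=L-a=5):
  R_A = 6M₀ab/L³ = 6·3·5·5/10³ = 9/20 kN
  M_A = M₀b(2a-b)/L² = 3·5·(2·5-5)/10² = 3/4 kN·m
  R_B = -6M₀ab/L³ = -6·3·5·5/10³ = -9/20 kN
  M_B = M₀a(2b-a)/L² = 3·5·(2·5-5)/10² = 3/4 kN·m
Load 4 — triangular load w₀=-6 kN/m (0→w₀ over full span):
  R_A = 3w₀L/20 = 3·(-6)·10/20 = -9 kN
  M_A = w₀L²/30 = (-6)·10²/30 = -20 kN·m
  R_B = 7w₀L/20 = 7·(-6)·10/20 = -21 kN
  M_B = -w₀L²/20 = -(-6)·10²/20 = 30 kN·m
Superposition: R_A = 30509/500 kN, M_A = 29117/300 kN·m, R_B = 24491/500 kN, M_B = -26063/300 kN·m

R_A = 30509/500 kN, M_A = 29117/300 kN·m, R_B = 24491/500 kN, M_B = -26063/300 kN·m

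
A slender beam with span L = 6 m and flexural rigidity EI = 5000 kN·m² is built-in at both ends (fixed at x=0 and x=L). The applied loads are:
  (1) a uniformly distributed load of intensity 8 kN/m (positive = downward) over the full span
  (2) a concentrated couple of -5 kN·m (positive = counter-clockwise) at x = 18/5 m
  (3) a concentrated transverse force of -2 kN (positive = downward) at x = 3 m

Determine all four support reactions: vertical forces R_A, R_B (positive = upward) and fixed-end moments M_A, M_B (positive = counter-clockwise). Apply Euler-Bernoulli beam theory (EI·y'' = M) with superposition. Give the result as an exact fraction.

R_A = 109/5 kN, M_A = 209/10 kN·m, R_B = 121/5 kN, M_B = -231/10 kN·m

Load 1 — uniform load w=8 kN/m over full span:
  R_A = wL/2 = 8·6/2 = 24 kN
  M_A = wL²/12 = 8·6²/12 = 24 kN·m
  R_B = wL/2 = 8·6/2 = 24 kN
  M_B = -wL²/12 = -8·6²/12 = -24 kN·m
Load 2 — applied couple M₀=-5 kN·m at a=18/5 m (b=L-a=12/5):
  R_A = 6M₀ab/L³ = 6·(-5)·(18/5)·(12/5)/6³ = -6/5 kN
  M_A = M₀b(2a-b)/L² = (-5)·(12/5)·(2·(18/5)-(12/5))/6² = -8/5 kN·m
  R_B = -6M₀ab/L³ = -6·(-5)·(18/5)·(12/5)/6³ = 6/5 kN
  M_B = M₀a(2b-a)/L² = (-5)·(18/5)·(2·(12/5)-(18/5))/6² = -3/5 kN·m
Load 3 — point force P=-2 kN at a=3 m (b=L-a=3):
  R_A = Pb²(3a+b)/L³ = (-2)·3²·(3·3+3)/6³ = -1 kN
  M_A = Pab²/L² = (-2)·3·3²/6² = -3/2 kN·m
  R_B = Pa²(a+3b)/L³ = (-2)·3²·(3+3·3)/6³ = -1 kN
  M_B = -Pa²b/L² = -(-2)·3²·3/6² = 3/2 kN·m
Superposition: R_A = 109/5 kN, M_A = 209/10 kN·m, R_B = 121/5 kN, M_B = -231/10 kN·m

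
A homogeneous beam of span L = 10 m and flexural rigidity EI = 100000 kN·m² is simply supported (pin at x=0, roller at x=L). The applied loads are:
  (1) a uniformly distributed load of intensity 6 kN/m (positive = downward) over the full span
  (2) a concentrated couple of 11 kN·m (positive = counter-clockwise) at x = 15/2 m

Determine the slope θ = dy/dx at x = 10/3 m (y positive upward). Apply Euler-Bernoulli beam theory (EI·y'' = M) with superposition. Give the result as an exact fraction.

θ(10/3) = -11159/8640000 rad

Load 1 — uniform load w=6 kN/m over full span:
  θ_1 = -w(L³-6Lx²+4x³)/(24EI) = -6·(10³-6·10·(10/3)²+4·(10/3)³)/(24·100000) = -13/10800 rad
Load 2 — applied couple M₀=11 kN·m at a=15/2 m (b=L-a=5/2):
  θ_2 = (M₀x²/(2L)+C₁)/EI  [x≤a] with C₁=M₀(3b²-L²)/(6L)=-715/48 = (11·(10/3)²/(2·10)+(-715/48))/100000 = -253/2880000 rad
Superposition: θ = Σ θ_i = -11159/8640000 rad ≈ -0.001292 rad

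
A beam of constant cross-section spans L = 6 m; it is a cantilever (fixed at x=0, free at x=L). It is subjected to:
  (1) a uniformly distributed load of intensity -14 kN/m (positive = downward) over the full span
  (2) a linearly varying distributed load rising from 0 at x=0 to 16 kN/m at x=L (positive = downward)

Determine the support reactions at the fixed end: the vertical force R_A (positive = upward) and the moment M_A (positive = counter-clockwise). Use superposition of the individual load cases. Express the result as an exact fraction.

R_A = -36 kN, M_A = -60 kN·m

Load 1 — uniform load w=-14 kN/m over full span:
  R_A = wL = (-14)·6 = -84 kN
  M_A = wL²/2 = (-14)·6²/2 = -252 kN·m
Load 2 — triangular load w₀=16 kN/m (0→w₀ over full span):
  R_A = w₀L/2 = 16·6/2 = 48 kN
  M_A = w₀L²/3 = 16·6²/3 = 192 kN·m
Superposition: R_A = -36 kN, M_A = -60 kN·m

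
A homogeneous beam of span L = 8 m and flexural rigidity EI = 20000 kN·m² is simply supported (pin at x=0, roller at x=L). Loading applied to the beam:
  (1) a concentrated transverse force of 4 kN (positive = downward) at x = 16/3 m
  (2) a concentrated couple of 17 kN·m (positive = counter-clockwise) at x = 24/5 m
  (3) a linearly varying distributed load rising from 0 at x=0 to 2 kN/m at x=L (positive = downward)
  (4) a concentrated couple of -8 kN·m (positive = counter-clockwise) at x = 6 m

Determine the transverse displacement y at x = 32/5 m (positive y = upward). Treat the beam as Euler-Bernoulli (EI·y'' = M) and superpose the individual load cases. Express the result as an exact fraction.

y(32/5) = -3851597/1582031250 m

Load 1 — point force P=4 kN at a=16/3 m (b=L-a=8/3):
  y_1 = -Pa(L-x)(2Lx-a²-x²)/(6LEI)  [x>a] = -4·(16/3)·(8-(32/5))·(2·8·(32/5)-(16/3)²-(32/5)²)/(6·8·20000) = -7424/6328125 m
Load 2 — applied couple M₀=17 kN·m at a=24/5 m (b=L-a=16/5):
  y_2 = (M₀x³/(6L)-M₀(x-a)²/2+C₁x)/EI  [x>a] with C₁=M₀(3b²-L²)/(6L)=-884/75 = (17·(32/5)³/(6·8)-17·((32/5)-(24/5))²/2+(-884/75)·(32/5))/20000 = -17/78125 m
Load 3 — triangular load w₀=2 kN/m (0→w₀ over full span):
  y_3 = -w₀x(7L⁴-10L²x²+3x⁴)/(360LEI) = -2·(32/5)·(7·8⁴-10·8²·(32/5)²+3·(32/5)⁴)/(360·8·20000) = -16256/9765625 m
Load 4 — applied couple M₀=-8 kN·m at a=6 m (b=L-a=2):
  y_4 = (M₀x³/(6L)-M₀(x-a)²/2+C₁x)/EI  [x>a] with C₁=M₀(3b²-L²)/(6L)=26/3 = ((-8)·(32/5)³/(6·8)-(-8)·((32/5)-6)²/2+(26/3)·(32/5))/20000 = 97/156250 m
Superposition: y = Σ y_i = -3851597/1582031250 m ≈ -0.002435 m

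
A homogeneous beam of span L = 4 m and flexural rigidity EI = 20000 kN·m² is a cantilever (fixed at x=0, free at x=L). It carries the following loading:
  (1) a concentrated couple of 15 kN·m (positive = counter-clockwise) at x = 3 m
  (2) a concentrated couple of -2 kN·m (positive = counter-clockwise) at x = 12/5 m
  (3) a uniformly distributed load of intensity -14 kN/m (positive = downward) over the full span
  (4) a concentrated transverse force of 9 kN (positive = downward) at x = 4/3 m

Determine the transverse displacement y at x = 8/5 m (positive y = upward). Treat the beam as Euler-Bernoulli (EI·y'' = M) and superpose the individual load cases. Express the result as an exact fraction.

Load 1 — applied couple M₀=15 kN·m at a=3 m (b=L-a=1):
  y_1 = M₀x²/(2EI)  [x≤a] = 15·(8/5)²/(2·20000) = 3/3125 m
Load 2 — applied couple M₀=-2 kN·m at a=12/5 m (b=L-a=8/5):
  y_2 = M₀x²/(2EI)  [x≤a] = (-2)·(8/5)²/(2·20000) = -2/15625 m
Load 3 — uniform load w=-14 kN/m over full span:
  y_3 = -wx²(x²-4Lx+6L²)/(24EI) = -(-14)·(8/5)²·((8/5)²-4·4·(8/5)+6·4²)/(24·20000) = 2128/390625 m
Load 4 — point force P=9 kN at a=4/3 m (b=L-a=8/3):
  y_4 = -Pa²(3x-a)/(6EI)  [x>a] = -9·(4/3)²·(3·(8/5)-(4/3))/(6·20000) = -13/28125 m
Superposition: y = Σ y_i = 20452/3515625 m ≈ 0.005817 m

y(8/5) = 20452/3515625 m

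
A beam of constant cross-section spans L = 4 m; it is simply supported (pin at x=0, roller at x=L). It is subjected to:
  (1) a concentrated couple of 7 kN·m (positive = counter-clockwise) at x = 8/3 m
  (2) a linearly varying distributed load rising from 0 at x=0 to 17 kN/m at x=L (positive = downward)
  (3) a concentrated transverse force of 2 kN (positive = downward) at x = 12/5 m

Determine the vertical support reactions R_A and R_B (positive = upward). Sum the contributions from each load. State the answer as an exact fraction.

Load 1 — applied couple M₀=7 kN·m at a=8/3 m (b=L-a=4/3):
  R_A = M₀/L = 7/4 kN
  R_B = -M₀/L = -7/4 kN
Load 2 — triangular load w₀=17 kN/m (0→w₀ over full span):
  R_A = w₀L/6 = 17·4/6 = 34/3 kN
  R_B = w₀L/3 = 17·4/3 = 68/3 kN
Load 3 — point force P=2 kN at a=12/5 m (b=L-a=8/5):
  R_A = Pb/L = 2·(8/5)/4 = 4/5 kN
  R_B = Pa/L = 2·(12/5)/4 = 6/5 kN
Superposition: R_A = 833/60 kN, R_B = 1327/60 kN

R_A = 833/60 kN, R_B = 1327/60 kN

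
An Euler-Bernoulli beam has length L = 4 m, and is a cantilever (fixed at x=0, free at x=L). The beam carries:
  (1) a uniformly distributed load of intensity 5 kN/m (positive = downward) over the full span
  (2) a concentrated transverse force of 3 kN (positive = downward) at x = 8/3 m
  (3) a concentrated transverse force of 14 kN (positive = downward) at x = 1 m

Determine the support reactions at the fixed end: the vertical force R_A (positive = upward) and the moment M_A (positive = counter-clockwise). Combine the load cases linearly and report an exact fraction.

Load 1 — uniform load w=5 kN/m over full span:
  R_A = wL = 5·4 = 20 kN
  M_A = wL²/2 = 5·4²/2 = 40 kN·m
Load 2 — point force P=3 kN at a=8/3 m (b=L-a=4/3):
  R_A = P = 3 kN
  M_A = Pa = 3·(8/3) = 8 kN·m
Load 3 — point force P=14 kN at a=1 m (b=L-a=3):
  R_A = P = 14 kN
  M_A = Pa = 14·1 = 14 kN·m
Superposition: R_A = 37 kN, M_A = 62 kN·m

R_A = 37 kN, M_A = 62 kN·m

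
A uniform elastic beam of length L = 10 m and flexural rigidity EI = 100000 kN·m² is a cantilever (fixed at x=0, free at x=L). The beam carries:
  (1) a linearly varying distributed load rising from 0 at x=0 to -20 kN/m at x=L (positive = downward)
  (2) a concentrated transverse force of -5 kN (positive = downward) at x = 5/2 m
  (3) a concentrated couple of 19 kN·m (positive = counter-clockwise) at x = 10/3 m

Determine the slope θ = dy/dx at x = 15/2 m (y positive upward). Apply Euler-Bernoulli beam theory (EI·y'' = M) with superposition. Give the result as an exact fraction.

θ(15/2) = 97157/3840000 rad

Load 1 — triangular load w₀=-20 kN/m (0→w₀ over full span):
  θ_1 = (w₀Lx²/4-w₀L²x/3-w₀x⁴/(24L))/EI = ((-20)·10·(15/2)²/4-(-20)·10²·(15/2)/3-(-20)·(15/2)⁴/(24·10))/100000 = 251/10240 rad
Load 2 — point force P=-5 kN at a=5/2 m (b=L-a=15/2):
  θ_2 = -Pa²/(2EI)  [x>a] = -(-5)·(5/2)²/(2·100000) = 1/6400 rad
Load 3 — applied couple M₀=19 kN·m at a=10/3 m (b=L-a=20/3):
  θ_3 = M₀a/EI  [x>a] = 19·(10/3)/100000 = 19/30000 rad
Superposition: θ = Σ θ_i = 97157/3840000 rad ≈ 0.025301 rad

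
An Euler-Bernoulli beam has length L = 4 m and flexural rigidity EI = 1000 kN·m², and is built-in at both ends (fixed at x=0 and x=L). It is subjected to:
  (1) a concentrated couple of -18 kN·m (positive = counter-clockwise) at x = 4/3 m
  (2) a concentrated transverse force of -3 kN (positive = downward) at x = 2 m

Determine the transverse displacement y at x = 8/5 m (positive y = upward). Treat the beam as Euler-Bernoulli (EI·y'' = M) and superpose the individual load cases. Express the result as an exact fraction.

Load 1 — applied couple M₀=-18 kN·m at a=4/3 m (b=L-a=8/3):
  y_1 = (R_Ax³/6 - M_Ax²/2 - M₀(x-a)²/2)/EI  [x>a] with R_A=-6, M_A=0 = ((-6)·(8/5)³/6 - 0·(8/5)²/2 - (-18)·((8/5)-(4/3))²/2)/1000 = -54/15625 m
Load 2 — point force P=-3 kN at a=2 m (b=L-a=2):
  y_2 = -Pb²x²(3aL-(3a+b)x)/(6L³EI)  [x≤a] = -(-3)·2²·(8/5)²·(3·2·4-(3·2+2)·(8/5))/(6·4³·1000) = 14/15625 m
Superposition: y = Σ y_i = -8/3125 m ≈ -0.002560 m

y(8/5) = -8/3125 m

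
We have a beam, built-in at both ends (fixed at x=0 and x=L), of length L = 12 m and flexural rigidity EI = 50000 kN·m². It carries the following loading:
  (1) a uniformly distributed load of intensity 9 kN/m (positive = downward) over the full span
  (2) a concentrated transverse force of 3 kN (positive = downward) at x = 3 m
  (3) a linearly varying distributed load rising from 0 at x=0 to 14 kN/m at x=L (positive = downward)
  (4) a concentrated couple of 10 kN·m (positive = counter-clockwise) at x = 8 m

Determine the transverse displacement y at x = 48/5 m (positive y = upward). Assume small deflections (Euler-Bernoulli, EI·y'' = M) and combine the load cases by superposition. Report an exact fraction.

y(48/5) = -11837933/1562500000 m

Load 1 — uniform load w=9 kN/m over full span:
  y_1 = -wx²(L-x)²/(24EI) = -9·(48/5)²·(12-(48/5))²/(24·50000) = -7776/1953125 m
Load 2 — point force P=3 kN at a=3 m (b=L-a=9):
  y_2 = -Pa²(L-x)²(3bL-(3b+a)(L-x))/(6L³EI)  [x>a] = -3·3²·(12-(48/5))²·(3·9·12-(3·9+3)·(12-(48/5)))/(6·12³·50000) = -189/2500000 m
Load 3 — triangular load w₀=14 kN/m (0→w₀ over full span):
  y_3 = -w₀x²(L-x)²(x+2L)/(120LEI) = -14·(48/5)²·(12-(48/5))²·((48/5)+2·12)/(120·12·50000) = -169344/48828125 m
Load 4 — applied couple M₀=10 kN·m at a=8 m (b=L-a=4):
  y_4 = (R_Ax³/6 - M_Ax²/2 - M₀(x-a)²/2)/EI  [x>a] with R_A=10/9, M_A=10/3 = ((10/9)·(48/5)³/6 - (10/3)·(48/5)²/2 - 10·((48/5)-8)²/2)/50000 = -4/78125 m
Superposition: y = Σ y_i = -11837933/1562500000 m ≈ -0.007576 m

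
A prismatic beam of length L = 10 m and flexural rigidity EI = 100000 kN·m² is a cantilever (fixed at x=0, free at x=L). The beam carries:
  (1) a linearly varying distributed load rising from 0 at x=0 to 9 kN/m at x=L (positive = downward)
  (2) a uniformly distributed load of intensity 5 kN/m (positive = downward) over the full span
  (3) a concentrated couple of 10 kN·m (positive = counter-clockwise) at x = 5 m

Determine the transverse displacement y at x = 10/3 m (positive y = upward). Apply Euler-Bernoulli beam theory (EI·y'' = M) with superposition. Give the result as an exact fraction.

Load 1 — triangular load w₀=9 kN/m (0→w₀ over full span):
  y_1 = (w₀Lx³/12-w₀L²x²/6-w₀x⁵/(120L))/EI = (9·10·(10/3)³/12-9·10²·(10/3)²/6-9·(10/3)⁵/(120·10))/100000 = -451/32400 m
Load 2 — uniform load w=5 kN/m over full span:
  y_2 = -wx²(x²-4Lx+6L²)/(24EI) = -5·(10/3)²·((10/3)²-4·10·(10/3)+6·10²)/(24·100000) = -43/3888 m
Load 3 — applied couple M₀=10 kN·m at a=5 m (b=L-a=5):
  y_3 = M₀x²/(2EI)  [x≤a] = 10·(10/3)²/(2·100000) = 1/1800 m
Superposition: y = Σ y_i = -1187/48600 m ≈ -0.024424 m

y(10/3) = -1187/48600 m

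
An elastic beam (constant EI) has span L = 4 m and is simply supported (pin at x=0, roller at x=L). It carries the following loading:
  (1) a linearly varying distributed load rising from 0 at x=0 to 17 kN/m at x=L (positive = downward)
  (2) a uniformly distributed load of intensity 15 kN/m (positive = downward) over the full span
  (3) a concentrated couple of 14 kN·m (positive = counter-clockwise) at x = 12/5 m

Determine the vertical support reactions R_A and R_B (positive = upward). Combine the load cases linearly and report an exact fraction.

R_A = 269/6 kN, R_B = 295/6 kN

Load 1 — triangular load w₀=17 kN/m (0→w₀ over full span):
  R_A = w₀L/6 = 17·4/6 = 34/3 kN
  R_B = w₀L/3 = 17·4/3 = 68/3 kN
Load 2 — uniform load w=15 kN/m over full span:
  R_A = wL/2 = 15·4/2 = 30 kN
  R_B = wL/2 = 15·4/2 = 30 kN
Load 3 — applied couple M₀=14 kN·m at a=12/5 m (b=L-a=8/5):
  R_A = M₀/L = 14/4 = 7/2 kN
  R_B = -M₀/L = -14/4 = -7/2 kN
Superposition: R_A = 269/6 kN, R_B = 295/6 kN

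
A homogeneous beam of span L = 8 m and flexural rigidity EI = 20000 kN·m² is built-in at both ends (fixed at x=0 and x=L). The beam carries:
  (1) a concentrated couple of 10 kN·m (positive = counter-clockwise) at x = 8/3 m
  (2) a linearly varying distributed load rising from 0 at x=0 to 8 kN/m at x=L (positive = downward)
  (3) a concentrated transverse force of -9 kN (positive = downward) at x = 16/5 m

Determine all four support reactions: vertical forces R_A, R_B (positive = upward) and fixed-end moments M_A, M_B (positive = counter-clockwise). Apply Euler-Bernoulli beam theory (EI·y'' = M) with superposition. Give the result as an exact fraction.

R_A = 2038/375 kN, M_A = 2512/375 kN·m, R_B = 6587/375 kN, M_B = -5758/375 kN·m

Load 1 — applied couple M₀=10 kN·m at a=8/3 m (b=L-a=16/3):
  R_A = 6M₀ab/L³ = 6·10·(8/3)·(16/3)/8³ = 5/3 kN
  M_A = M₀b(2a-b)/L² = 10·(16/3)·(2·(8/3)-(16/3))/8² = 0 kN·m
  R_B = -6M₀ab/L³ = -6·10·(8/3)·(16/3)/8³ = -5/3 kN
  M_B = M₀a(2b-a)/L² = 10·(8/3)·(2·(16/3)-(8/3))/8² = 10/3 kN·m
Load 2 — triangular load w₀=8 kN/m (0→w₀ over full span):
  R_A = 3w₀L/20 = 3·8·8/20 = 48/5 kN
  M_A = w₀L²/30 = 8·8²/30 = 256/15 kN·m
  R_B = 7w₀L/20 = 7·8·8/20 = 112/5 kN
  M_B = -w₀L²/20 = -8·8²/20 = -128/5 kN·m
Load 3 — point force P=-9 kN at a=16/5 m (b=L-a=24/5):
  R_A = Pb²(3a+b)/L³ = (-9)·(24/5)²·(3·(16/5)+(24/5))/8³ = -729/125 kN
  M_A = Pab²/L² = (-9)·(16/5)·(24/5)²/8² = -1296/125 kN·m
  R_B = Pa²(a+3b)/L³ = (-9)·(16/5)²·((16/5)+3·(24/5))/8³ = -396/125 kN
  M_B = -Pa²b/L² = -(-9)·(16/5)²·(24/5)/8² = 864/125 kN·m
Superposition: R_A = 2038/375 kN, M_A = 2512/375 kN·m, R_B = 6587/375 kN, M_B = -5758/375 kN·m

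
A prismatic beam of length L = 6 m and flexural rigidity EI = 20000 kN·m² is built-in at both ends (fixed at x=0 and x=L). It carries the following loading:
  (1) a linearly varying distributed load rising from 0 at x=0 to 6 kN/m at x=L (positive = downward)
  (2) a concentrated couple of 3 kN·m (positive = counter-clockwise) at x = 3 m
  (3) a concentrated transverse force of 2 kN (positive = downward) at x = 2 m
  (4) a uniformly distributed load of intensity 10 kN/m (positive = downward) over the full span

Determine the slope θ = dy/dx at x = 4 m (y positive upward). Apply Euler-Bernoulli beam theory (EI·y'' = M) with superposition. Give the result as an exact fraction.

θ(4) = 601/675000 rad

Load 1 — triangular load w₀=6 kN/m (0→w₀ over full span):
  θ_1 = -w₀(2x(L-x)(L-2x)(x+2L)+x²(L-x)²)/(120LEI) = -6·(2·4·(6-4)·(6-2·4)·(4+2·6)+4²·(6-4)²)/(120·6·20000) = 7/37500 rad
Load 2 — applied couple M₀=3 kN·m at a=3 m (b=L-a=3):
  θ_2 = (R_Ax²/2 - M_Ax - M₀(x-a))/EI  [x>a] with R_A=3/4, M_A=3/4 = ((3/4)·4²/2 - (3/4)·4 - 3·(4-3))/20000 = 0 rad
Load 3 — point force P=2 kN at a=2 m (b=L-a=4):
  θ_3 = Pa²(L-x)(2bL-(3b+a)(L-x))/(2L³EI)  [x>a] = 2·2²·(6-4)·(2·4·6-(3·4+2)·(6-4))/(2·6³·20000) = 1/27000 rad
Load 4 — uniform load w=10 kN/m over full span:
  θ_4 = -wx(L-x)(L-2x)/(12EI) = -10·4·(6-4)·(6-2·4)/(12·20000) = 1/1500 rad
Superposition: θ = Σ θ_i = 601/675000 rad ≈ 0.000890 rad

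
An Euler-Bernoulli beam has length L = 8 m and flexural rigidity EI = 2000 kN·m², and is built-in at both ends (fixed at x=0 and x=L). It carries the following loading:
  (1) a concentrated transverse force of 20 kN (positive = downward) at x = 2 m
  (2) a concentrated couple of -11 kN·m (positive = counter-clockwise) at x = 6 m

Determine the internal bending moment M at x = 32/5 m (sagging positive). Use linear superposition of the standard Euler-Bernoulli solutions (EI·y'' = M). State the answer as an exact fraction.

Load 1 — point force P=20 kN at a=2 m (b=L-a=6):
  M_1 = Pa²(a+3b)(L-x)/L³ - Pa²b/L²  [x>a] = 20·2²·(2+3·6)·(8-(32/5))/8³ - 20·2²·6/8² = -5/2 kN·m
Load 2 — applied couple M₀=-11 kN·m at a=6 m (b=L-a=2):
  M_2 = R_Ax - M_A - M₀  [x>a] with R_A=-99/64, M_A=-55/16 = (-99/64)·(32/5) - (-55/16) - (-11) = 363/80 kN·m
Superposition: M = Σ M_i = 163/80 kN·m ≈ 2.037500 kN·m

M(32/5) = 163/80 kN·m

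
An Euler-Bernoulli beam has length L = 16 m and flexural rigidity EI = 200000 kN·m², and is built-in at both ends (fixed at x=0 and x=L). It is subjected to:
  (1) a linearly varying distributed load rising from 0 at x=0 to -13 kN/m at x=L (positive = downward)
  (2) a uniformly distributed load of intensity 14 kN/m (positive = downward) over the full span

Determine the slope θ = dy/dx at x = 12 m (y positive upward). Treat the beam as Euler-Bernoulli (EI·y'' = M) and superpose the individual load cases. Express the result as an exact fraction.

θ(12) = 587/500000 rad

Load 1 — triangular load w₀=-13 kN/m (0→w₀ over full span):
  θ_1 = -w₀(2x(L-x)(L-2x)(x+2L)+x²(L-x)²)/(120LEI) = -(-13)·(2·12·(16-12)·(16-2·12)·(12+2·16)+12²·(16-12)²)/(120·16·200000) = -533/500000 rad
Load 2 — uniform load w=14 kN/m over full span:
  θ_2 = -wx(L-x)(L-2x)/(12EI) = -14·12·(16-12)·(16-2·12)/(12·200000) = 7/3125 rad
Superposition: θ = Σ θ_i = 587/500000 rad ≈ 0.001174 rad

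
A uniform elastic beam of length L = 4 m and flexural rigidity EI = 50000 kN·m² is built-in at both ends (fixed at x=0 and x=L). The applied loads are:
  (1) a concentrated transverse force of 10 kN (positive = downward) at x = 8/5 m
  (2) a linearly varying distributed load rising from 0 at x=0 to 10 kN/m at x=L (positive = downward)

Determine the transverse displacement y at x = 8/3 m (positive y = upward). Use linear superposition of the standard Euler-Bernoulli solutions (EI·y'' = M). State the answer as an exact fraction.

y(8/3) = -5504/56953125 m

Load 1 — point force P=10 kN at a=8/5 m (b=L-a=12/5):
  y_1 = -Pa²(L-x)²(3bL-(3b+a)(L-x))/(6L³EI)  [x>a] = -10·(8/5)²·(4-(8/3))²·(3·(12/5)·4-(3·(12/5)+(8/5))·(4-(8/3)))/(6·4³·50000) = -256/6328125 m
Load 2 — triangular load w₀=10 kN/m (0→w₀ over full span):
  y_2 = -w₀x²(L-x)²(x+2L)/(120LEI) = -10·(8/3)²·(4-(8/3))²·((8/3)+2·4)/(120·4·50000) = -128/2278125 m
Superposition: y = Σ y_i = -5504/56953125 m ≈ -0.000097 m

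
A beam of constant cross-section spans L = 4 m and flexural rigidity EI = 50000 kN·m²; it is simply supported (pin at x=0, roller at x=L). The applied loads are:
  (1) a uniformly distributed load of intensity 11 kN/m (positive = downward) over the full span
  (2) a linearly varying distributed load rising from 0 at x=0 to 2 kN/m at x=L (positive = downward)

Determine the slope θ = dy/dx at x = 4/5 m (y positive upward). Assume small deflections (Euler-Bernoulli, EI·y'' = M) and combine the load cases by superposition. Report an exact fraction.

Load 1 — uniform load w=11 kN/m over full span:
  θ_1 = -w(L³-6Lx²+4x³)/(24EI) = -11·(4³-6·4·(4/5)²+4·(4/5)³)/(24·50000) = -363/781250 rad
Load 2 — triangular load w₀=2 kN/m (0→w₀ over full span):
  θ_2 = -w₀(7L⁴-30L²x²+15x⁴)/(360LEI) = -2·(7·4⁴-30·4²·(4/5)²+15·(4/5)⁴)/(360·4·50000) = -728/17578125 rad
Superposition: θ = Σ θ_i = -17791/35156250 rad ≈ -0.000506 rad

θ(4/5) = -17791/35156250 rad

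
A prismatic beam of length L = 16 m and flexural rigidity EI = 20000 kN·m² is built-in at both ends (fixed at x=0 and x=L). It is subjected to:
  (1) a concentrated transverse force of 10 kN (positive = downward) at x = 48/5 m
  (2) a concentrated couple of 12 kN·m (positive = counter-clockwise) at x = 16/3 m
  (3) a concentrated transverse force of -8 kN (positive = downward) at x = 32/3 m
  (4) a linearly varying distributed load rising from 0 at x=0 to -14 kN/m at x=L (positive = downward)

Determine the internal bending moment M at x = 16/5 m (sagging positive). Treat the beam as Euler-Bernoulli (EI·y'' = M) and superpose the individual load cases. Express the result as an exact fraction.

M(16/5) = 21008/1125 kN·m

Load 1 — point force P=10 kN at a=48/5 m (b=L-a=32/5):
  M_1 = Pb²(3a+b)x/L³ - Pab²/L²  [x≤a] = 10·(32/5)²·(3·(48/5)+(32/5))·(16/5)/16³ - 10·(48/5)·(32/5)²/16² = -512/125 kN·m
Load 2 — applied couple M₀=12 kN·m at a=16/3 m (b=L-a=32/3):
  M_2 = R_Ax - M_A  [x≤a] with R_A=1, M_A=0 = 1·(16/5) - 0 = 16/5 kN·m
Load 3 — point force P=-8 kN at a=32/3 m (b=L-a=16/3):
  M_3 = Pb²(3a+b)x/L³ - Pab²/L²  [x≤a] = (-8)·(16/3)²·(3·(32/3)+(16/3))·(16/5)/16³ - (-8)·(32/3)·(16/3)²/16² = 128/45 kN·m
Load 4 — triangular load w₀=-14 kN/m (0→w₀ over full span):
  M_4 = 3w₀Lx/20 - w₀L²/30 - w₀x³/(6L) = 3·(-14)·16·(16/5)/20 - (-14)·16²/30 - (-14)·(16/5)³/(6·16) = 6272/375 kN·m
Superposition: M = Σ M_i = 21008/1125 kN·m ≈ 18.673778 kN·m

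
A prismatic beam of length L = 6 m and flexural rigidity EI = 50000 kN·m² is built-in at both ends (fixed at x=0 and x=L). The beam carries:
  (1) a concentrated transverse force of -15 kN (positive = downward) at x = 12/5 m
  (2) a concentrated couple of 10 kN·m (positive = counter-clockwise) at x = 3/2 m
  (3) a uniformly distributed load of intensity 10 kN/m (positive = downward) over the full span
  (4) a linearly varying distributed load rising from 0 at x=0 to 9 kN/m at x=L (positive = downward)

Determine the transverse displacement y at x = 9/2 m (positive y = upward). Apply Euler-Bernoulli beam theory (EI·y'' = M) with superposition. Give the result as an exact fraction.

Load 1 — point force P=-15 kN at a=12/5 m (b=L-a=18/5):
  y_1 = -Pa²(L-x)²(3bL-(3b+a)(L-x))/(6L³EI)  [x>a] = -(-15)·(12/5)²·(6-(9/2))²·(3·(18/5)·6-(3·(18/5)+(12/5))·(6-(9/2)))/(6·6³·50000) = 27/200000 m
Load 2 — applied couple M₀=10 kN·m at a=3/2 m (b=L-a=9/2):
  y_2 = (R_Ax³/6 - M_Ax²/2 - M₀(x-a)²/2)/EI  [x>a] with R_A=15/8, M_A=-15/8 = ((15/8)·(9/2)³/6 - (-15/8)·(9/2)²/2 - 10·((9/2)-(3/2))²/2)/50000 = 63/1280000 m
Load 3 — uniform load w=10 kN/m over full span:
  y_3 = -wx²(L-x)²/(24EI) = -10·(9/2)²·(6-(9/2))²/(24·50000) = -243/640000 m
Load 4 — triangular load w₀=9 kN/m (0→w₀ over full span):
  y_4 = -w₀x²(L-x)²(x+2L)/(120LEI) = -9·(9/2)²·(6-(9/2))²·((9/2)+2·6)/(120·6·50000) = -24057/128000000 m
Superposition: y = Σ y_i = -49077/128000000 m ≈ -0.000383 m

y(9/2) = -49077/128000000 m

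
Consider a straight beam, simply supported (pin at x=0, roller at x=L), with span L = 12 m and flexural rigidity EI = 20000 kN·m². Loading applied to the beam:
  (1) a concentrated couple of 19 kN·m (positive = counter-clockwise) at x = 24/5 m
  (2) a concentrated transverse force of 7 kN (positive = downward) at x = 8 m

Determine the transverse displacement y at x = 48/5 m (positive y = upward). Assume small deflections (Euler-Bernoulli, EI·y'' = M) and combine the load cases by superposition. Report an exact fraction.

Load 1 — applied couple M₀=19 kN·m at a=24/5 m (b=L-a=36/5):
  y_1 = (M₀x³/(6L)-M₀(x-a)²/2+C₁x)/EI  [x>a] with C₁=M₀(3b²-L²)/(6L)=76/25 = (19·(48/5)³/(6·12)-19·((48/5)-(24/5))²/2+(76/25)·(48/5))/20000 = 171/78125 m
Load 2 — point force P=7 kN at a=8 m (b=L-a=4):
  y_2 = -Pa(L-x)(2Lx-a²-x²)/(6LEI)  [x>a] = -7·8·(12-(48/5))·(2·12·(48/5)-8²-(48/5)²)/(6·12·20000) = -1624/234375 m
Superposition: y = Σ y_i = -1111/234375 m ≈ -0.004740 m

y(48/5) = -1111/234375 m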